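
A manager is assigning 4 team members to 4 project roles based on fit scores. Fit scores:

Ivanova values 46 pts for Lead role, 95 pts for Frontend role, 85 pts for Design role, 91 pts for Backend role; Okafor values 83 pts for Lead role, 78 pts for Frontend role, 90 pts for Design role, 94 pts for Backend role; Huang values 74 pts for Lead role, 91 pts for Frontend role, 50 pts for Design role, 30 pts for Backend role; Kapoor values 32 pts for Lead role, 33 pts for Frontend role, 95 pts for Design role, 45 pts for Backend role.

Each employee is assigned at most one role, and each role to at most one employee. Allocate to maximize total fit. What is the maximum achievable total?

Optimal: Ivanova→Backend role (91 pts), Okafor→Lead role (83 pts), Huang→Frontend role (91 pts), Kapoor→Design role (95 pts) — total 91+83+91+95 = 360 pts.
Max-entry greedy (repeatedly take the single best remaining cell) gives 358 pts, worse by 2.
Next-best assignment: Ivanova→Frontend role, Okafor→Backend role, Huang→Lead role, Kapoor→Design role = 358 pts.

Maximum total: 360 pts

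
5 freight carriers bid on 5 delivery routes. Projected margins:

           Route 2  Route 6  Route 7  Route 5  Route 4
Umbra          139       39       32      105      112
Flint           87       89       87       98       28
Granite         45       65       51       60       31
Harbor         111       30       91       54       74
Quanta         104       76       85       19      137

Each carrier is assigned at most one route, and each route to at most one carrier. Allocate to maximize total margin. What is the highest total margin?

Optimal: Umbra→Route 2 ($139k), Flint→Route 5 ($98k), Granite→Route 6 ($65k), Harbor→Route 7 ($91k), Quanta→Route 4 ($137k) — total 139+98+65+91+137 = $530k.
Column-greedy (each route in turn goes to its best remaining carrier) gives $516k, worse by 14.
Checked against all permutations: $530k is optimal.

Maximum total: $530k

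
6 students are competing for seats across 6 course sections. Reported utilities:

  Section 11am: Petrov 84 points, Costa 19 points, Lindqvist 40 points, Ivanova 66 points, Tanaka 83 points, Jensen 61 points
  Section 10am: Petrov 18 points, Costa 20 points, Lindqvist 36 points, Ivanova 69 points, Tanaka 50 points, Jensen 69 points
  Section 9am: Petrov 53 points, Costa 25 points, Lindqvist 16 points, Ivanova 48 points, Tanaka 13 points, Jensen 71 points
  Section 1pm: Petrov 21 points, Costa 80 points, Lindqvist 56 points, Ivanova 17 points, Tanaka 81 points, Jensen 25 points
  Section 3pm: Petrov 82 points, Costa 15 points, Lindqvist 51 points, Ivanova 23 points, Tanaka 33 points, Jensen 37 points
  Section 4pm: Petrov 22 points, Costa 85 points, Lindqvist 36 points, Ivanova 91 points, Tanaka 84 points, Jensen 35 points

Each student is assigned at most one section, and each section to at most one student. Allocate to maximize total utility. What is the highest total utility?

Max total: 446 points

Treat this as an assignment problem: match each student to one section.
Optimal: Petrov→Section 3pm (82 points), Costa→Section 4pm (85 points), Lindqvist→Section 1pm (56 points), Ivanova→Section 10am (69 points), Tanaka→Section 11am (83 points), Jensen→Section 9am (71 points) — total 82+85+56+69+83+71 = 446 points.
Column-greedy (each section in turn goes to its best remaining student) gives 441 points, worse by 5.
Next-best assignment: Petrov→Section 3pm, Costa→Section 1pm, Lindqvist→Section 10am, Ivanova→Section 4pm, Tanaka→Section 11am, Jensen→Section 9am = 443 points.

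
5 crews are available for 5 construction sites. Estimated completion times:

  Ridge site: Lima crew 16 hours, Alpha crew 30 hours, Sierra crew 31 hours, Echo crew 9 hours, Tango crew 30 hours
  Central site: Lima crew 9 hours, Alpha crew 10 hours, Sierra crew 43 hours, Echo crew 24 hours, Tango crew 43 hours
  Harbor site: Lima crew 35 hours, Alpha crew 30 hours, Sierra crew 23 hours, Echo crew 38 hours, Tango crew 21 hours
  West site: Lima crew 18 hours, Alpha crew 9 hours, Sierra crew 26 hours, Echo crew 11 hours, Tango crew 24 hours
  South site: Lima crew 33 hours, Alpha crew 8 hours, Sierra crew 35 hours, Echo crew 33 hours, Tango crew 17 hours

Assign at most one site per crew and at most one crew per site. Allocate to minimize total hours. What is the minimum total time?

Minimum total: 67 hours

This is the linear assignment problem.
Optimal: Lima crew→Central site (9 hours), Alpha crew→West site (9 hours), Sierra crew→Harbor site (23 hours), Echo crew→Ridge site (9 hours), Tango crew→South site (17 hours) — total 9+9+23+9+17 = 67 hours.
Min-entry greedy (repeatedly take the single cheapest remaining cell) gives 73 hours, worse by 6.
Next-best assignment: Lima crew→Central site, Alpha crew→South site, Sierra crew→Harbor site, Echo crew→Ridge site, Tango crew→West site = 73 hours.
Every other assignment is strictly worse.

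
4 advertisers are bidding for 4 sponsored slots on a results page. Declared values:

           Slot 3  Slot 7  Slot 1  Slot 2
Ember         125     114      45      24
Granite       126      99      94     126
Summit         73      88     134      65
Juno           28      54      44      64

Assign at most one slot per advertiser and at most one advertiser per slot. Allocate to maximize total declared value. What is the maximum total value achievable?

Max total: $439

Optimal: Ember→Slot 3 ($125), Granite→Slot 2 ($126), Summit→Slot 1 ($134), Juno→Slot 7 ($54) — total 125+126+134+54 = $439.
Max-entry greedy (repeatedly take the single best remaining cell) gives $438, worse by 1.
Next-best assignment: Ember→Slot 7, Granite→Slot 3, Summit→Slot 1, Juno→Slot 2 = $438.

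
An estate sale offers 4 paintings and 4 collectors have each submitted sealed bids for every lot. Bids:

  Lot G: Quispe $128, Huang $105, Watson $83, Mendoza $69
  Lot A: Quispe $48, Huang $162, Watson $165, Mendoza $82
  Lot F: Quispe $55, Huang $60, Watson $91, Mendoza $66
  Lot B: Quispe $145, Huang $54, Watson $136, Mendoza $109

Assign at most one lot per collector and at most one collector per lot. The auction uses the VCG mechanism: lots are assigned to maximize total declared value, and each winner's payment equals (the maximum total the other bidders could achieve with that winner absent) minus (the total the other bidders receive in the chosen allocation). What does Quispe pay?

Efficient allocation: Quispe→Lot G ($128), Huang→Lot A ($162), Watson→Lot B ($136), Mendoza→Lot F ($66); total welfare W = $492.
Quispe receives Lot G at value $128, so the others get W − 128 = $364.
Without Quispe: best allocation of the remaining 3 bidders over all 4 lots is Huang→Lot G ($105), Watson→Lot A ($165), Mendoza→Lot B ($109), total $379.
VCG payment = (others' best without Quispe) − (others' welfare with Quispe) = 379 − 364 = $15.

Quispe pays $15.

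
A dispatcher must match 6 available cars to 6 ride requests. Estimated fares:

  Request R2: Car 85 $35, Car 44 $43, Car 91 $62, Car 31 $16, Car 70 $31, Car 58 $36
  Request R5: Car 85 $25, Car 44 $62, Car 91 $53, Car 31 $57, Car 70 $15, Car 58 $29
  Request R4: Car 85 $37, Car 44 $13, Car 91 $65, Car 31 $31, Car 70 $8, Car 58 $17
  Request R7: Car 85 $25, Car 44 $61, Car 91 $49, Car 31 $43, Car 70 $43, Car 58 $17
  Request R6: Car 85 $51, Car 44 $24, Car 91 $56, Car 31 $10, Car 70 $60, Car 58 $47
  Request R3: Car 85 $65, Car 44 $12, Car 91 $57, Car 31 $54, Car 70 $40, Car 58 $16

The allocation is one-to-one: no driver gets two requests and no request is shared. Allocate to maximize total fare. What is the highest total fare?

Optimal: Car 85→Request R3 ($65), Car 44→Request R7 ($61), Car 91→Request R4 ($65), Car 31→Request R5 ($57), Car 70→Request R6 ($60), Car 58→Request R2 ($36) — total 65+61+65+57+60+36 = $344.
Column-greedy (each request in turn goes to its best remaining driver) gives $280, worse by 64.
Next-best assignment: Car 85→Request R3, Car 44→Request R5, Car 91→Request R4, Car 31→Request R7, Car 70→Request R6, Car 58→Request R2 = $331.
Swapping Car 85↔Car 31 (Car 85→Request R5 $25, Car 31→Request R3 $54) loses 43.

Maximum total: $344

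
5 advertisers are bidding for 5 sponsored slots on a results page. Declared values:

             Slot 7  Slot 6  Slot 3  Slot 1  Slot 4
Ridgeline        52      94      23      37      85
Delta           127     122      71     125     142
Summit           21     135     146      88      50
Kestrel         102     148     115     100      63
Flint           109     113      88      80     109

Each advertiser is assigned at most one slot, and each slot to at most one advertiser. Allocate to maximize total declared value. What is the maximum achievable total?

Maximum total: $613

This is a one-to-one assignment (maximum-weight bipartite matching).
Optimal: Ridgeline→Slot 4 ($85), Delta→Slot 1 ($125), Summit→Slot 3 ($146), Kestrel→Slot 6 ($148), Flint→Slot 7 ($109) — total 85+125+146+148+109 = $613.
Row-greedy (each advertiser in turn takes its best remaining slot) gives $564, worse by 49.
Next-best assignment: Ridgeline→Slot 6, Delta→Slot 4, Summit→Slot 3, Kestrel→Slot 1, Flint→Slot 7 = $591.
Swapping Ridgeline↔Delta (Ridgeline→Slot 1 $37, Delta→Slot 4 $142) loses 31.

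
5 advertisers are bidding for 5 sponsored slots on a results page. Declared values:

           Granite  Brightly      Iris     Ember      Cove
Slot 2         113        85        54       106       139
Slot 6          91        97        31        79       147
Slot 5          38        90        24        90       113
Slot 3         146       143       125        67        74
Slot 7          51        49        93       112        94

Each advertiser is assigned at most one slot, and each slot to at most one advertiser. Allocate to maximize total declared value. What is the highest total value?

Max total: $587

Optimal: Granite→Slot 2 ($113), Brightly→Slot 5 ($90), Iris→Slot 3 ($125), Ember→Slot 7 ($112), Cove→Slot 6 ($147) — total 113+90+125+112+147 = $587.
Column-greedy (each slot in turn goes to its best remaining advertiser) gives $565, worse by 22.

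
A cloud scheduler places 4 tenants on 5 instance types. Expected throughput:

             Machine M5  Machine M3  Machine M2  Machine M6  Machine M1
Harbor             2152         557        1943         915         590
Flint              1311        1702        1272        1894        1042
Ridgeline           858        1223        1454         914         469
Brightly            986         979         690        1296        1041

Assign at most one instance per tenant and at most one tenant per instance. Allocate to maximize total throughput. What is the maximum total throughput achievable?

Maximum total: 6604 ops/s

Optimal: Harbor→Machine M5 (2152 ops/s), Flint→Machine M3 (1702 ops/s), Ridgeline→Machine M2 (1454 ops/s), Brightly→Machine M6 (1296 ops/s) — total 2152+1702+1454+1296 = 6604 ops/s.
Row-greedy (each tenant in turn takes its best remaining instance) gives 6541 ops/s, worse by 63.
Next-best assignment: Harbor→Machine M5, Flint→Machine M6, Ridgeline→Machine M2, Brightly→Machine M1 = 6541 ops/s.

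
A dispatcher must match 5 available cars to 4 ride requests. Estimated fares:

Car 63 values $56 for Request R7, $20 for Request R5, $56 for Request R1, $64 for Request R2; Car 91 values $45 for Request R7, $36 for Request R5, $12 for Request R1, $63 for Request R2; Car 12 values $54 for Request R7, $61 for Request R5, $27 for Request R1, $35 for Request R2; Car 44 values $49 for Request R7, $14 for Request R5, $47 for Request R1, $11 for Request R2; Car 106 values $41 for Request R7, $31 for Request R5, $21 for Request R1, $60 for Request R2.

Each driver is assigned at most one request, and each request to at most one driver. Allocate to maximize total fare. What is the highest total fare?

This is the linear assignment problem.
Optimal: Car 44→Request R7 ($49), Car 12→Request R5 ($61), Car 63→Request R1 ($56), Car 91→Request R2 ($63) — total 49+61+56+63 = $229.
Next-best assignment: Car 63→Request R7, Car 12→Request R5, Car 44→Request R1, Car 91→Request R2 = $227.
Every other assignment is strictly worse.

Maximum total: $229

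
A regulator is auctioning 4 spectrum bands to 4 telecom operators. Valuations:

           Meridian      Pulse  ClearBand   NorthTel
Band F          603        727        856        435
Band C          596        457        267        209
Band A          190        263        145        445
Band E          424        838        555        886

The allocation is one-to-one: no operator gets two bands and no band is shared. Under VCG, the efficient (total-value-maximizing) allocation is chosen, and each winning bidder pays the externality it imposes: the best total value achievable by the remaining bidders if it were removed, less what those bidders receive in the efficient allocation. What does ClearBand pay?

ClearBand pays $330M.

Efficient allocation: Meridian→Band C ($596M), Pulse→Band E ($838M), ClearBand→Band F ($856M), NorthTel→Band A ($445M); total welfare W = $2735M.
ClearBand receives Band F at value $856M, so the others get W − 856 = $1879M.
Without ClearBand: best allocation of the remaining 3 bidders over all 4 bands is Meridian→Band C ($596M), Pulse→Band F ($727M), NorthTel→Band E ($886M), total $2209M.
VCG payment = (others' best without ClearBand) − (others' welfare with ClearBand) = 2209 − 1879 = $330M.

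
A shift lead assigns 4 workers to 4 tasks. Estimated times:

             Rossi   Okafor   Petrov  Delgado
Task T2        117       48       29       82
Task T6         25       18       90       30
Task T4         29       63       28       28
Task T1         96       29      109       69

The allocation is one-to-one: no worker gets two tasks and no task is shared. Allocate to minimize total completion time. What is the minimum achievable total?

Optimal: Rossi→Task T6 (25 min), Okafor→Task T1 (29 min), Petrov→Task T2 (29 min), Delgado→Task T4 (28 min) — total 25+29+29+28 = 111 min.
Column-greedy (each task in turn goes to its cheapest remaining worker) gives 171 min, worse by 60.
Next-best assignment: Rossi→Task T4, Okafor→Task T1, Petrov→Task T2, Delgado→Task T6 = 117 min.
Swapping Rossi↔Delgado (Rossi→Task T4 29 min, Delgado→Task T6 30 min) adds 6.

Minimum total: 111 min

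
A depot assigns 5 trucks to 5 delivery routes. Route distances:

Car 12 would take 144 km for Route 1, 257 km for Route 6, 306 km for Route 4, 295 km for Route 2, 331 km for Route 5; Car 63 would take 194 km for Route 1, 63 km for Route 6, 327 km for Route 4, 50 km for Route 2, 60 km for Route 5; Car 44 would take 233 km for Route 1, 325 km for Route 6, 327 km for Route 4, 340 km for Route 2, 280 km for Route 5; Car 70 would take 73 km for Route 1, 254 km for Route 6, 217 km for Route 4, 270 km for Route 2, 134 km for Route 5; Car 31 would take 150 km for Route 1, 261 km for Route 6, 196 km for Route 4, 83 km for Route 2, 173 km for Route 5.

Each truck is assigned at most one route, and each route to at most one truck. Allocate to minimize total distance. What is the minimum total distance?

Minimum total: 751 km

This is a one-to-one assignment (minimum-cost bipartite matching).
Optimal: Car 12→Route 1 (144 km), Car 63→Route 6 (63 km), Car 44→Route 4 (327 km), Car 70→Route 5 (134 km), Car 31→Route 2 (83 km) — total 144+63+327+134+83 = 751 km.
Row-greedy (each truck in turn takes its cheapest remaining route) gives 952 km, worse by 201.
Next-best assignment: Car 12→Route 1, Car 63→Route 6, Car 44→Route 5, Car 70→Route 4, Car 31→Route 2 = 787 km.
Swapping Car 12↔Car 44 (Car 12→Route 4 306 km, Car 44→Route 1 233 km) adds 68.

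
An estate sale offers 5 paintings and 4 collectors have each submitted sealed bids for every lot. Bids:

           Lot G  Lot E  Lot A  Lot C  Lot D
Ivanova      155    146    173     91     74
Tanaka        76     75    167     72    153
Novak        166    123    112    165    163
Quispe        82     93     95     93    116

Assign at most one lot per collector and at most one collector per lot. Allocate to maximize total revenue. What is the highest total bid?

Max total: $603

Optimal: Ivanova→Lot G ($155), Tanaka→Lot A ($167), Novak→Lot C ($165), Quispe→Lot D ($116) — total 155+167+165+116 = $603.
Next-best assignment: Ivanova→Lot E, Tanaka→Lot A, Novak→Lot G, Quispe→Lot D = $595.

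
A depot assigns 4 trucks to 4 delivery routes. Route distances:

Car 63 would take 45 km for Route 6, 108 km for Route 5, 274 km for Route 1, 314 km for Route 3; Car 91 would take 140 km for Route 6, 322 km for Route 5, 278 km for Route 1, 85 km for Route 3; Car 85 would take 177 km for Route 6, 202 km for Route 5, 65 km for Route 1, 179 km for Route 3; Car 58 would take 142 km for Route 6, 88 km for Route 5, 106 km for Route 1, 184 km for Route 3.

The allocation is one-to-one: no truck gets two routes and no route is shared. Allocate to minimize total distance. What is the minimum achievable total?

Min total: 283 km

Optimal: Car 63→Route 6 (45 km), Car 91→Route 3 (85 km), Car 85→Route 1 (65 km), Car 58→Route 5 (88 km) — total 45+85+65+88 = 283 km.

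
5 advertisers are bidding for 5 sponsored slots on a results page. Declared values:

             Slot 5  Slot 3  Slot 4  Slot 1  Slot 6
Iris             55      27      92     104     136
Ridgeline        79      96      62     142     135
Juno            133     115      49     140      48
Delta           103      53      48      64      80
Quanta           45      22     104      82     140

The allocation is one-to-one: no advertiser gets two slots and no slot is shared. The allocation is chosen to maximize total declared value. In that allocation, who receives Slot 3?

Juno receives Slot 3.

Optimal: Iris→Slot 6 ($136), Ridgeline→Slot 1 ($142), Juno→Slot 3 ($115), Delta→Slot 5 ($103), Quanta→Slot 4 ($104) — total 136+142+115+103+104 = $600.
Max-entry greedy (repeatedly take the single best remaining cell) gives $560, worse by 40.
No other one-to-one assignment exceeds $600.
Juno's own top slot is Slot 1 ($140), but forcing Juno→Slot 1 and reassigning the rest optimally gives only $579 — worse by 21.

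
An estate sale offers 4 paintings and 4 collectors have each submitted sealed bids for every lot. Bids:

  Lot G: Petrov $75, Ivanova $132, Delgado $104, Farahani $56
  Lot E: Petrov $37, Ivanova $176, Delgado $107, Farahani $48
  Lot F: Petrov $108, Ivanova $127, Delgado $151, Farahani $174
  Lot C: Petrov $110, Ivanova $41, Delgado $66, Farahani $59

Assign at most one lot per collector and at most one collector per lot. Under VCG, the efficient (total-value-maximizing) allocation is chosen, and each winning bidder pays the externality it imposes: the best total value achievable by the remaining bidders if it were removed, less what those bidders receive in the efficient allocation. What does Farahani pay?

Efficient allocation: Petrov→Lot C ($110), Ivanova→Lot E ($176), Delgado→Lot G ($104), Farahani→Lot F ($174); total welfare W = $564.
Farahani receives Lot F at value $174, so the others get W − 174 = $390.
Without Farahani: best allocation of the remaining 3 bidders over all 4 lots is Petrov→Lot C ($110), Ivanova→Lot E ($176), Delgado→Lot F ($151), total $437.
VCG payment = (others' best without Farahani) − (others' welfare with Farahani) = 437 − 390 = $47.

Farahani pays $47.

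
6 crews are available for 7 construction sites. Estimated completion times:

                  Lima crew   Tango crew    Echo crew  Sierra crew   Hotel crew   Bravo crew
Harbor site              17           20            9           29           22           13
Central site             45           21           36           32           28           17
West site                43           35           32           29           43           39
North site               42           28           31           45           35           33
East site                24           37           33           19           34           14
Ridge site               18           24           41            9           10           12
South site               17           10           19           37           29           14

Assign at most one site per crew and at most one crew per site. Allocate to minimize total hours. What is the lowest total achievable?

Minimum total: 99 hours

This is the linear assignment problem.
Optimal: Lima crew→East site (24 hours), Tango crew→South site (10 hours), Echo crew→Harbor site (9 hours), Sierra crew→West site (29 hours), Hotel crew→Ridge site (10 hours), Bravo crew→Central site (17 hours) — total 24+10+9+29+10+17 = 99 hours.
Row-greedy (each crew in turn takes its cheapest remaining site) gives 109 hours, worse by 10.
Swapping Bravo crew↔Lima crew (Bravo crew→East site 14 hours, Lima crew→Central site 45 hours) adds 18.
Checked against all permutations: 99 hours is optimal.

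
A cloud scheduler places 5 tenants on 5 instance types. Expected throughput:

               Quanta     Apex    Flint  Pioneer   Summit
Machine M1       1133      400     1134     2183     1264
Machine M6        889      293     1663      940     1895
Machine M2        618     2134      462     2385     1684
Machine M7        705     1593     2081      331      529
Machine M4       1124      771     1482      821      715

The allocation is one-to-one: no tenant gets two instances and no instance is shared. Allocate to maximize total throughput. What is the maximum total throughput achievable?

Maximum total: 9417 ops/s

Treat this as an assignment problem: match each tenant to one instance.
Optimal: Quanta→Machine M4 (1124 ops/s), Apex→Machine M2 (2134 ops/s), Flint→Machine M7 (2081 ops/s), Pioneer→Machine M1 (2183 ops/s), Summit→Machine M6 (1895 ops/s) — total 1124+2134+2081+2183+1895 = 9417 ops/s.
Row-greedy (each tenant in turn takes its best remaining instance) gives 7003 ops/s, worse by 2414.
Next-best assignment: Quanta→Machine M1, Apex→Machine M7, Flint→Machine M4, Pioneer→Machine M2, Summit→Machine M6 = 8488 ops/s.
No other one-to-one assignment exceeds 9417 ops/s.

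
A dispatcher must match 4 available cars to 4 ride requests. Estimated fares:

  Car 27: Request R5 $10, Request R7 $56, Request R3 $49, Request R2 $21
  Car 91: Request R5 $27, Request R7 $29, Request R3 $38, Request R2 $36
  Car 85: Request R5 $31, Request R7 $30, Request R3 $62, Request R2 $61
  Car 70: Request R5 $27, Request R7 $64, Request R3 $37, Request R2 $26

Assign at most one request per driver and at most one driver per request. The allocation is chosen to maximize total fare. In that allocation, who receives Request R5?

Optimal: Car 27→Request R3 ($49), Car 91→Request R5 ($27), Car 85→Request R2 ($61), Car 70→Request R7 ($64) — total 49+27+61+64 = $201.
Row-greedy (each driver in turn takes its best remaining request) gives $182, worse by 19.
Swapping Car 91↔Car 27 (Car 91→Request R3 $38, Car 27→Request R5 $10) loses 28.
Checked against all permutations: $201 is optimal.
Car 91's own top request is Request R3 ($38), but forcing Car 91→Request R3 and reassigning the rest optimally gives only $182 — worse by 19.

Car 91 receives Request R5.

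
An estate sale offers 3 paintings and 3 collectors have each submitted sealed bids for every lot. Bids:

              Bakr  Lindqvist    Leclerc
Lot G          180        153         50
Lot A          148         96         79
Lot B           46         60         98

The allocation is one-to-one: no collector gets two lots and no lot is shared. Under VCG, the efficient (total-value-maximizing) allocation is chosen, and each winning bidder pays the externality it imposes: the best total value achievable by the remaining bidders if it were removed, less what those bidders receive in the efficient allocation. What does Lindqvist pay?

Lindqvist pays $32.

Efficient allocation: Bakr→Lot A ($148), Lindqvist→Lot G ($153), Leclerc→Lot B ($98); total welfare W = $399.
Lindqvist receives Lot G at value $153, so the others get W − 153 = $246.
Without Lindqvist: best allocation of the remaining 2 bidders over all 3 lots is Bakr→Lot G ($180), Leclerc→Lot B ($98), total $278.
VCG payment = (others' best without Lindqvist) − (others' welfare with Lindqvist) = 278 − 246 = $32.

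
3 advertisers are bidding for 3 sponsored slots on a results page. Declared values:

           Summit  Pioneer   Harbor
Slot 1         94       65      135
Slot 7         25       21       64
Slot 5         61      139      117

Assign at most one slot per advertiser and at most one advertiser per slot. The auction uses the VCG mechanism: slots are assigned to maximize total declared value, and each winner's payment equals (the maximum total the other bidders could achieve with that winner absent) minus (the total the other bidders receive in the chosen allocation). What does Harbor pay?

Harbor pays $69.

Efficient allocation: Summit→Slot 7 ($25), Pioneer→Slot 5 ($139), Harbor→Slot 1 ($135); total welfare W = $299.
Harbor receives Slot 1 at value $135, so the others get W − 135 = $164.
Without Harbor: best allocation of the remaining 2 bidders over all 3 slots is Summit→Slot 1 ($94), Pioneer→Slot 5 ($139), total $233.
VCG payment = (others' best without Harbor) − (others' welfare with Harbor) = 233 − 164 = $69.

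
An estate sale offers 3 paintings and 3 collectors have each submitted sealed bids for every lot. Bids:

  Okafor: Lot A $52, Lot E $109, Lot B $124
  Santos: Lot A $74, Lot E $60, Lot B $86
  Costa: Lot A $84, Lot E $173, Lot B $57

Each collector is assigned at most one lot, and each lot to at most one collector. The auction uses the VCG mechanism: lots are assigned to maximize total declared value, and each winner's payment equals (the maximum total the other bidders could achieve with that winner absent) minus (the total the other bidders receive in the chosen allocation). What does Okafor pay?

Efficient allocation: Okafor→Lot B ($124), Santos→Lot A ($74), Costa→Lot E ($173); total welfare W = $371.
Okafor receives Lot B at value $124, so the others get W − 124 = $247.
Without Okafor: best allocation of the remaining 2 bidders over all 3 lots is Santos→Lot B ($86), Costa→Lot E ($173), total $259.
VCG payment = (others' best without Okafor) − (others' welfare with Okafor) = 259 − 247 = $12.

Okafor pays $12.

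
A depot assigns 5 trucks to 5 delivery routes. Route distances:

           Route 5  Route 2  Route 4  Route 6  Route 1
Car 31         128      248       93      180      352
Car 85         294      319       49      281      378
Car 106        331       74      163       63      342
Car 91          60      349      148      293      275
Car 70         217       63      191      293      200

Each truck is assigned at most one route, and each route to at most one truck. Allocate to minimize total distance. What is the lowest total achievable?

Optimal: Car 31→Route 6 (180 km), Car 85→Route 4 (49 km), Car 106→Route 2 (74 km), Car 91→Route 5 (60 km), Car 70→Route 1 (200 km) — total 180+49+74+60+200 = 563 km.
Min-entry greedy (repeatedly take the single cheapest remaining cell) gives 587 km, worse by 24.
Next-best assignment: Car 31→Route 5, Car 85→Route 4, Car 106→Route 6, Car 91→Route 1, Car 70→Route 2 = 578 km.
Swapping Car 85↔Car 106 (Car 85→Route 2 319 km, Car 106→Route 4 163 km) adds 359.
No other one-to-one assignment undercuts 563 km.

Min total: 563 km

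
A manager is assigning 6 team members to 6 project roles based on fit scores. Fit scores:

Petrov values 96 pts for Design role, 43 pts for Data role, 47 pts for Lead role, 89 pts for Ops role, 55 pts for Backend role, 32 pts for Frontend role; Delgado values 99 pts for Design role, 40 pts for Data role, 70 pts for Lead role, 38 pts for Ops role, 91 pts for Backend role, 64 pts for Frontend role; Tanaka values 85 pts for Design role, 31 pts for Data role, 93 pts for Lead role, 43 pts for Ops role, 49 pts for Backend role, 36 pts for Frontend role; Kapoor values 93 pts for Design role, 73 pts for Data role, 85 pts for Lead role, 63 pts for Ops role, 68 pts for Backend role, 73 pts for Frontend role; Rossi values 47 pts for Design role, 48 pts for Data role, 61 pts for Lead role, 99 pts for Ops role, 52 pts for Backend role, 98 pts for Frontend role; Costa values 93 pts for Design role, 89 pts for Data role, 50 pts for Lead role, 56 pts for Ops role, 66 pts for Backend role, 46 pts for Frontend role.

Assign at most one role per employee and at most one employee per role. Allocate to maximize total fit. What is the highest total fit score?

Optimal: Petrov→Ops role (89 pts), Delgado→Backend role (91 pts), Tanaka→Lead role (93 pts), Kapoor→Design role (93 pts), Rossi→Frontend role (98 pts), Costa→Data role (89 pts) — total 89+91+93+93+98+89 = 553 pts.
Next-best assignment: Petrov→Design role, Delgado→Backend role, Tanaka→Lead role, Kapoor→Frontend role, Rossi→Ops role, Costa→Data role = 541 pts.

Max total: 553 pts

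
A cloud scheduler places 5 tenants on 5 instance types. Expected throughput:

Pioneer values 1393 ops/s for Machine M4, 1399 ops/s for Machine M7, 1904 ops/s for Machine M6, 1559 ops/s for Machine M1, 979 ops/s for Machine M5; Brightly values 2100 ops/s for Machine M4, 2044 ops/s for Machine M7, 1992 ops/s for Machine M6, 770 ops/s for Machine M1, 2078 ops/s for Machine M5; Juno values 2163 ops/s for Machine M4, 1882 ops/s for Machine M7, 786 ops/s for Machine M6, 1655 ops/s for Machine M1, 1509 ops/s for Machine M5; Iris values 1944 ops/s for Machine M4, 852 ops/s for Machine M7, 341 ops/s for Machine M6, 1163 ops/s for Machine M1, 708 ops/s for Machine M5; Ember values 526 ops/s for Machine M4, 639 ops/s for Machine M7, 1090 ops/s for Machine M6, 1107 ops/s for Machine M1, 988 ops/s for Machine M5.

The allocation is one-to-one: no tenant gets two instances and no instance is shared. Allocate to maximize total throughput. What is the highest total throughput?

Max total: 8915 ops/s

Optimal: Pioneer→Machine M6 (1904 ops/s), Brightly→Machine M5 (2078 ops/s), Juno→Machine M7 (1882 ops/s), Iris→Machine M4 (1944 ops/s), Ember→Machine M1 (1107 ops/s) — total 1904+2078+1882+1944+1107 = 8915 ops/s.
Max-entry greedy (repeatedly take the single best remaining cell) gives 7947 ops/s, worse by 968.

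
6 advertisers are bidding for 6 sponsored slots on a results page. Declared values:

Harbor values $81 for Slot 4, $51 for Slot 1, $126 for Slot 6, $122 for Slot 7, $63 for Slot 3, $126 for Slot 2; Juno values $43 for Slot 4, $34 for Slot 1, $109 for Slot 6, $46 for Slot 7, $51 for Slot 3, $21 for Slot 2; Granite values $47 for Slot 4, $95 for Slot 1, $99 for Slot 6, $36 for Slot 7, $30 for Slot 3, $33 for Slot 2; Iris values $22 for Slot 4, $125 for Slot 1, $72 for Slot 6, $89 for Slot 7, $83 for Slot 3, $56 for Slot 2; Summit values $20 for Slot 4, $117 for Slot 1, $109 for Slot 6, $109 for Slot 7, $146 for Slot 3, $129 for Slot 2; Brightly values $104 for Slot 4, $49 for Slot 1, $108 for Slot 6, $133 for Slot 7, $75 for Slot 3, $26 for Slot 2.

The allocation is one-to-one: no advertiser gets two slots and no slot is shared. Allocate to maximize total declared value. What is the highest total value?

Maximum total: $686

Treat this as an assignment problem: match each advertiser to one slot.
Optimal: Harbor→Slot 2 ($126), Juno→Slot 6 ($109), Granite→Slot 4 ($47), Iris→Slot 1 ($125), Summit→Slot 3 ($146), Brightly→Slot 7 ($133) — total 126+109+47+125+146+133 = $686.
Max-entry greedy (repeatedly take the single best remaining cell) gives $598, worse by 88.
Next-best assignment: Harbor→Slot 2, Juno→Slot 4, Granite→Slot 6, Iris→Slot 1, Summit→Slot 3, Brightly→Slot 7 = $672.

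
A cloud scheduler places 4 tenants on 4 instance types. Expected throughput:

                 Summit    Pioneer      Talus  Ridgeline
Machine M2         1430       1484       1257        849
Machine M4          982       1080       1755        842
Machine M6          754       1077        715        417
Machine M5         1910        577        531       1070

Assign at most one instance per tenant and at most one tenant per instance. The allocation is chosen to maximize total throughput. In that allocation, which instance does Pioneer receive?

Pioneer receives Machine M6.

Optimal: Summit→Machine M5 (1910 ops/s), Pioneer→Machine M6 (1077 ops/s), Talus→Machine M4 (1755 ops/s), Ridgeline→Machine M2 (849 ops/s) — total 1910+1077+1755+849 = 5591 ops/s.
Row-greedy (each tenant in turn takes its best remaining instance) gives 5566 ops/s, worse by 25.
Next-best assignment: Summit→Machine M5, Pioneer→Machine M2, Talus→Machine M4, Ridgeline→Machine M6 = 5566 ops/s.
No other one-to-one assignment exceeds 5591 ops/s.
Pioneer's own top instance is Machine M2 (1484 ops/s), but forcing Pioneer→Machine M2 and reassigning the rest optimally gives only 5566 ops/s — worse by 25.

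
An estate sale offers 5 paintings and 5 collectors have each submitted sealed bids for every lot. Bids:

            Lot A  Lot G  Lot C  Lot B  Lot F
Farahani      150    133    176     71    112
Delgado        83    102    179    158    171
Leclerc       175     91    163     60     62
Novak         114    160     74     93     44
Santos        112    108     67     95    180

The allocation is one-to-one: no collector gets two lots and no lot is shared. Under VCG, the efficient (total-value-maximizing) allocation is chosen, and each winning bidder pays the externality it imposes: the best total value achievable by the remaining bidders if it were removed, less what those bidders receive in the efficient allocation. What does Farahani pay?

Farahani pays $21.

Efficient allocation: Farahani→Lot C ($176), Delgado→Lot B ($158), Leclerc→Lot A ($175), Novak→Lot G ($160), Santos→Lot F ($180); total welfare W = $849.
Farahani receives Lot C at value $176, so the others get W − 176 = $673.
Without Farahani: best allocation of the remaining 4 bidders over all 5 lots is Delgado→Lot C ($179), Leclerc→Lot A ($175), Novak→Lot G ($160), Santos→Lot F ($180), total $694.
VCG payment = (others' best without Farahani) − (others' welfare with Farahani) = 694 − 673 = $21.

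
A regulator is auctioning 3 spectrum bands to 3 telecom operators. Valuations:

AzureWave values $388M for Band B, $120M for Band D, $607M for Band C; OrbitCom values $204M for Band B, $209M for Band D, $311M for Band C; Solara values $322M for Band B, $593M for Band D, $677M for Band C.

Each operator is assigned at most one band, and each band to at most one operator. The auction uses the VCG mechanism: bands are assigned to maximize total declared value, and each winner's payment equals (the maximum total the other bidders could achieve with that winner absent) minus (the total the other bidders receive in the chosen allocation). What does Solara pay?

Efficient allocation: AzureWave→Band C ($607M), OrbitCom→Band B ($204M), Solara→Band D ($593M); total welfare W = $1404M.
Solara receives Band D at value $593M, so the others get W − 593 = $811M.
Without Solara: best allocation of the remaining 2 bidders over all 3 bands is AzureWave→Band C ($607M), OrbitCom→Band D ($209M), total $816M.
VCG payment = (others' best without Solara) − (others' welfare with Solara) = 816 − 811 = $5M.

Solara pays $5M.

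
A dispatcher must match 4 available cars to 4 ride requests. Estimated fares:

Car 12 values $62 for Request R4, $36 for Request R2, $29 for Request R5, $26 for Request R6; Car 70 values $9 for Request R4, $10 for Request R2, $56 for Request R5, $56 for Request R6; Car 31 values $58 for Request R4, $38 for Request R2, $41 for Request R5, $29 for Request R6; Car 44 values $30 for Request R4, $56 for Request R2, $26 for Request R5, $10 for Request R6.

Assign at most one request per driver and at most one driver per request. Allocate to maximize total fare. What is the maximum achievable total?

Maximum total: $215

Optimal: Car 12→Request R4 ($62), Car 70→Request R6 ($56), Car 31→Request R5 ($41), Car 44→Request R2 ($56) — total 62+56+41+56 = $215.
Row-greedy (each driver in turn takes its best remaining request) gives $166, worse by 49.
Swapping Car 44↔Car 12 (Car 44→Request R4 $30, Car 12→Request R2 $36) loses 52.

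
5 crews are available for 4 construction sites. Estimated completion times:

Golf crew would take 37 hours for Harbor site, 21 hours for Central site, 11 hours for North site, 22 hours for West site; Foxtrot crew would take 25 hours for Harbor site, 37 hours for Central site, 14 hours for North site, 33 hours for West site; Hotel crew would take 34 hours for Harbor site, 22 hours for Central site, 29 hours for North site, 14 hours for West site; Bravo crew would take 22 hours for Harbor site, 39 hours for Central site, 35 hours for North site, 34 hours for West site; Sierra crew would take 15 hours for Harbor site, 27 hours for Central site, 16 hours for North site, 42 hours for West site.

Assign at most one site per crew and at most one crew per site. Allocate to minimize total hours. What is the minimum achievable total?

Optimal: Sierra crew→Harbor site (15 hours), Golf crew→Central site (21 hours), Foxtrot crew→North site (14 hours), Hotel crew→West site (14 hours) — total 15+21+14+14 = 64 hours.
Min-entry greedy (repeatedly take the single cheapest remaining cell) gives 77 hours, worse by 13.
Swapping Sierra crew↔Hotel crew (Sierra crew→West site 42 hours, Hotel crew→Harbor site 34 hours) adds 47.
Checked against all permutations: 64 hours is optimal.

Min total: 64 hours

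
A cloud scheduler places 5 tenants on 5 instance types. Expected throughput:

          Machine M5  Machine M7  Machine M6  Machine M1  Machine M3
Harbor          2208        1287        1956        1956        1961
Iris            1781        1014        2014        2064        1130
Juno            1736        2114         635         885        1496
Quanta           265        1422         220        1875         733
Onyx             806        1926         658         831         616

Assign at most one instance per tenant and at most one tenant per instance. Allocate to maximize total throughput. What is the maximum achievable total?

Max total: 9519 ops/s

This is the linear assignment problem.
Optimal: Harbor→Machine M5 (2208 ops/s), Iris→Machine M6 (2014 ops/s), Juno→Machine M3 (1496 ops/s), Quanta→Machine M1 (1875 ops/s), Onyx→Machine M7 (1926 ops/s) — total 2208+2014+1496+1875+1926 = 9519 ops/s.
Max-entry greedy (repeatedly take the single best remaining cell) gives 7777 ops/s, worse by 1742.
Next-best assignment: Harbor→Machine M3, Iris→Machine M6, Juno→Machine M5, Quanta→Machine M1, Onyx→Machine M7 = 9512 ops/s.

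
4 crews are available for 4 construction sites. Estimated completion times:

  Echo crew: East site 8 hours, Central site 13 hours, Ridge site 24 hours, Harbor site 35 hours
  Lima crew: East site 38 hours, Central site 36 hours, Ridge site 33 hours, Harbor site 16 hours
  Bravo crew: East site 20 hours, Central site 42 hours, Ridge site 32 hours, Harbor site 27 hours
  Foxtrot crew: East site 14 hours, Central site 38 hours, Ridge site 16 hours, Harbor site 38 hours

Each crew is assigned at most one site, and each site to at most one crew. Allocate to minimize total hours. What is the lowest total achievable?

Min total: 65 hours

Treat this as an assignment problem: match each crew to one site.
Optimal: Echo crew→Central site (13 hours), Lima crew→Harbor site (16 hours), Bravo crew→East site (20 hours), Foxtrot crew→Ridge site (16 hours) — total 13+16+20+16 = 65 hours.
Min-entry greedy (repeatedly take the single cheapest remaining cell) gives 82 hours, worse by 17.
Every other assignment is strictly worse.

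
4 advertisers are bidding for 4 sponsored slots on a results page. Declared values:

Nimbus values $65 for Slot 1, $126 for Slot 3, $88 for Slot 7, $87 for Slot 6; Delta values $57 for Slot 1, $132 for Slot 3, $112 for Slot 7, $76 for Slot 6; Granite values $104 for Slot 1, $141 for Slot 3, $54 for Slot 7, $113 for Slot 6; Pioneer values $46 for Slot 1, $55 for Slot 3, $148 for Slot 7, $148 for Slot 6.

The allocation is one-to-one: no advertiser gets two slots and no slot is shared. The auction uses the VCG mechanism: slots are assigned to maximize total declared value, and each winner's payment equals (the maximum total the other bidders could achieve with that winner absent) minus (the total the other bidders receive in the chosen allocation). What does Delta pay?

Efficient allocation: Nimbus→Slot 3 ($126), Delta→Slot 7 ($112), Granite→Slot 1 ($104), Pioneer→Slot 6 ($148); total welfare W = $490.
Delta receives Slot 7 at value $112, so the others get W − 112 = $378.
Without Delta: best allocation of the remaining 3 bidders over all 4 slots is Nimbus→Slot 3 ($126), Granite→Slot 6 ($113), Pioneer→Slot 7 ($148), total $387.
VCG payment = (others' best without Delta) − (others' welfare with Delta) = 387 − 378 = $9.

Delta pays $9.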